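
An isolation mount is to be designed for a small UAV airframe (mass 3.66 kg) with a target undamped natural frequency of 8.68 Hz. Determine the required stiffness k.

ω_n = 2πf_n = 2π × 8.68 = 54.54 rad/s.
k = m·ω_n² = 3.66 × 54.54² = 3.66 × 2974 = 10890 N/m.

10900 N/m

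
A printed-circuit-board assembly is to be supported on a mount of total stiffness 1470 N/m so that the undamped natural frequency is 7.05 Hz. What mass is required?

0.749 kg

ω_n = 2πf_n = 2π × 7.05 = 44.30 rad/s.
m = k/ω_n² = 1470/44.30² = 1470/1962 = 0.7492 kg.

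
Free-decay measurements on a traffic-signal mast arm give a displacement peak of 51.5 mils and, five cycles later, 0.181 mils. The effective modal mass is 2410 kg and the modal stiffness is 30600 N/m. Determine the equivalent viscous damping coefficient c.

3040 N·s/m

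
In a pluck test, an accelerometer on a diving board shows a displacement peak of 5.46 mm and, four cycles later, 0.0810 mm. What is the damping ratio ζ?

Logarithmic decrement δ = (1/n)·ln(x₀/x_n) = (1/4)·ln(5.46/0.0810) = (1/4)·ln(67.41) = 1.053.
ζ = δ/√(4π² + δ²) = 1.053/√(39.48 + 1.11) = 1.053/6.371 = 0.1652.

0.165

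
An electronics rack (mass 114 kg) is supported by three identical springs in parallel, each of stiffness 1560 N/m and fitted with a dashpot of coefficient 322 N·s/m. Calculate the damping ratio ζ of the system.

Parallel springs add: k_eq = 3 × 1560 = 4680 N/m.
ω_n = √(k_eq/m) = √(4680/114) = 6.407 rad/s.
Critical damping c_c = 2√(k_eq·m) = 2√(4680 × 114) = 1461 N·s/m, so ζ = c/c_c = 322/1461 = 0.2204.

0.220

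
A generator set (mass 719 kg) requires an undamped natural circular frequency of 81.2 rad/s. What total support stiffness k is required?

4740000 N/m

k = m·ω_n² = 719 × 81.20² = 719 × 6593 = 4741000 N/m.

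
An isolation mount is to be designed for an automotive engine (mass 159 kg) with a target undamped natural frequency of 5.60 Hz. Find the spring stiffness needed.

ω_n = 2πf_n = 2π × 5.60 = 35.19 rad/s.
k = m·ω_n² = 159 × 35.19² = 159 × 1238 = 196800 N/m.

197000 N/m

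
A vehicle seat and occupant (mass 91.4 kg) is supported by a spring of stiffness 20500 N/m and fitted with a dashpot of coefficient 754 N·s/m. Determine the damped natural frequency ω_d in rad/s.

14.4 rad/s

ω_n = √(k/m) = √(20500/91.4) = 14.98 rad/s.
Critical damping c_c = 2√(k·m) = 2√(20500 × 91.4) = 2738 N·s/m, so ζ = c/c_c = 754/2738 = 0.2754.
ω_d = ω_n√(1 − ζ²) = 14.98 × √(1 − 0.0759) = 14.40 rad/s.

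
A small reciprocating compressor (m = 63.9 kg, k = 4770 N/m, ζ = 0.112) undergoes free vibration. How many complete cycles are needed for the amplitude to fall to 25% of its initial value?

2 cycles

Logarithmic decrement δ = 2πζ/√(1 − ζ²) = 2π × 0.1120/√(1 − 0.0125) = 0.7082.
x_n/x₀ = e^(−nδ) ≤ 0.25; take ln: n ≥ ln(1/0.25)/δ = 1.386/0.7082 = 1.958.
So 2 complete cycles are required.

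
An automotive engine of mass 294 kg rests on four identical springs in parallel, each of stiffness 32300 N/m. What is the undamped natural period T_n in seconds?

0.300 s

Parallel springs add: k_eq = 4 × 32300 = 129200 N/m.
ω_n = √(k_eq/m) = √(129200/294) = √439.5 = 20.96 rad/s.
T_n = 2π/ω_n = 6.283/20.96 = 0.2997 s.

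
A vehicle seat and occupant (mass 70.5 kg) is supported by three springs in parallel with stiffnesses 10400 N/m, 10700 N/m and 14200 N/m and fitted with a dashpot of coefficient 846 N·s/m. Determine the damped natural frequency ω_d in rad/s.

21.6 rad/s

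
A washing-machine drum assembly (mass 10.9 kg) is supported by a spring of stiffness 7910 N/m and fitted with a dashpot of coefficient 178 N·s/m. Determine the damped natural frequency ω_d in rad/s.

ω_n = √(k/m) = √(7910/10.9) = 26.94 rad/s.
Critical damping c_c = 2√(k·m) = 2√(7910 × 10.9) = 587.3 N·s/m, so ζ = c/c_c = 178/587.3 = 0.3031.
ω_d = ω_n√(1 − ζ²) = 26.94 × √(1 − 0.0919) = 25.67 rad/s.

25.7 rad/s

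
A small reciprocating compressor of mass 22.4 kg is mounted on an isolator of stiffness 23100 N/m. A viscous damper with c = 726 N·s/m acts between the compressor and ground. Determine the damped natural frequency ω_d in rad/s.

ω_n = √(k/m) = √(23100/22.4) = 32.11 rad/s.
Critical damping c_c = 2√(k·m) = 2√(23100 × 22.4) = 1439 N·s/m, so ζ = c/c_c = 726/1439 = 0.5046.
ω_d = ω_n√(1 − ζ²) = 32.11 × √(1 − 0.255) = 27.72 rad/s.

27.7 rad/s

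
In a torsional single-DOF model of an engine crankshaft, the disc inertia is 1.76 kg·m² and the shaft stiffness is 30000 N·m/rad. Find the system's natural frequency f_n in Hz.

20.8 Hz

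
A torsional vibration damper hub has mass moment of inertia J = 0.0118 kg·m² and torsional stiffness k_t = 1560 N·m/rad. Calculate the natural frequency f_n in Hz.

ω_n = √(k_t/J) = √(1560/0.0118) = √132200 = 363.6 rad/s.
f_n = ω_n/(2π) = 363.6/6.283 = 57.87 Hz.

57.9 Hz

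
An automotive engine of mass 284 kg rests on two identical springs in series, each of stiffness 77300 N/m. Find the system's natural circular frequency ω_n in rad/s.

11.7 rad/s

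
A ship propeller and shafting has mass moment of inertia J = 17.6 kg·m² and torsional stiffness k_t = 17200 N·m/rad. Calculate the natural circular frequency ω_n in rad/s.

ω_n = √(k_t/J) = √(17200/17.6) = √977.3 = 31.26 rad/s.

31.3 rad/s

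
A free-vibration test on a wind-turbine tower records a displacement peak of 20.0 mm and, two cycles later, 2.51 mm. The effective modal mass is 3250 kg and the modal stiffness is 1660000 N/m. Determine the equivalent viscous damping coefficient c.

Logarithmic decrement δ = (1/n)·ln(x₀/x_n) = (1/2)·ln(20.0/2.51) = (1/2)·ln(7.968) = 1.038.
ζ = δ/√(4π² + δ²) = 1.038/√(39.48 + 1.08) = 1.038/6.368 = 0.1630.
c = ζ · 2√(km) = 0.1630 × 2√(1660000 × 3250) = 0.1630 × 146900 = 23940 N·s/m.

23900 N·s/m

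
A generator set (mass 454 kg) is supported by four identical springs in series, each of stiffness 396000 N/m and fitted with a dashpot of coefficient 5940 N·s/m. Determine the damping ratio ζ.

0.443

Series springs: 1/k_eq = 4/396000, so k_eq = 396000/4 = 99000 N/m.
ω_n = √(k_eq/m) = √(99000/454) = 14.77 rad/s.
Critical damping c_c = 2√(k_eq·m) = 2√(99000 × 454) = 13410 N·s/m, so ζ = c/c_c = 5940/13410 = 0.4430.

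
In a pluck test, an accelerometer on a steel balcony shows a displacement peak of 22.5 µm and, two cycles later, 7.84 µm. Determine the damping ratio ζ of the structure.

Logarithmic decrement δ = (1/n)·ln(x₀/x_n) = (1/2)·ln(22.5/7.84) = (1/2)·ln(2.870) = 0.5271.
ζ = δ/√(4π² + δ²) = 0.5271/√(39.48 + 0.278) = 0.5271/6.305 = 0.08360.

0.0836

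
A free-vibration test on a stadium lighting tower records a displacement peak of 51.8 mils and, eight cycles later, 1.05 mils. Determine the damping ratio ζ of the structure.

0.0773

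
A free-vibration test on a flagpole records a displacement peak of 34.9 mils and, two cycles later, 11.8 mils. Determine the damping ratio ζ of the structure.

Logarithmic decrement δ = (1/n)·ln(x₀/x_n) = (1/2)·ln(34.9/11.8) = (1/2)·ln(2.958) = 0.5422.
ζ = δ/√(4π² + δ²) = 0.5422/√(39.48 + 0.294) = 0.5422/6.307 = 0.08597.

0.0860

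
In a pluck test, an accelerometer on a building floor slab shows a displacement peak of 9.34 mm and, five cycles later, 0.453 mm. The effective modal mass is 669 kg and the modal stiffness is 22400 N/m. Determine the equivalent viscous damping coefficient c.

Logarithmic decrement δ = (1/n)·ln(x₀/x_n) = (1/5)·ln(9.34/0.453) = (1/5)·ln(20.62) = 0.6052.
ζ = δ/√(4π² + δ²) = 0.6052/√(39.48 + 0.366) = 0.6052/6.312 = 0.09588.
c = ζ · 2√(km) = 0.09588 × 2√(22400 × 669) = 0.09588 × 7742 = 742.3 N·s/m.

742 N·s/m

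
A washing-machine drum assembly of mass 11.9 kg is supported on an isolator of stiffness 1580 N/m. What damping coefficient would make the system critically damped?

274 N·s/m

c_c = 2√(k·m) = 2√(1580 × 11.9) = 2 × 137.1 = 274.2 N·s/m.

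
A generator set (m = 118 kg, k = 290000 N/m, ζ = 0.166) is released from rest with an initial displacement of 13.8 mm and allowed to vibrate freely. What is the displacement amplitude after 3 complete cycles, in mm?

Logarithmic decrement δ = 2πζ/√(1 − ζ²) = 2π × 0.1660/√(1 − 0.0276) = 1.058.
After n cycles, x_n/x₀ = e^(−nδ), so x_3 = 13.8 × e^(−3 × 1.058) = 13.8 × 0.04188 = 0.5779 mm.

0.578 mm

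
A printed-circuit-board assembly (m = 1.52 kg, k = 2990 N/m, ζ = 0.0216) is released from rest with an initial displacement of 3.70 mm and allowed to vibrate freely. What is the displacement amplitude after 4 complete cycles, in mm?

2.15 mm

Logarithmic decrement δ = 2πζ/√(1 − ζ²) = 2π × 0.02160/√(1 − 0.000467) = 0.1357.
After n cycles, x_n/x₀ = e^(−nδ), so x_4 = 3.70 × e^(−4 × 0.1357) = 3.70 × 0.5810 = 2.150 mm.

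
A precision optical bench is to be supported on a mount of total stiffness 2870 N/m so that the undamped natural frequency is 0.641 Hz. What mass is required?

ω_n = 2πf_n = 2π × 0.641 = 4.028 rad/s.
m = k/ω_n² = 2870/4.028² = 2870/16.22 = 176.9 kg.

177 kg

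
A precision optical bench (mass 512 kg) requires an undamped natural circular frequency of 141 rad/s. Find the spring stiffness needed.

k = m·ω_n² = 512 × 141.0² = 512 × 19880 = 10180000 N/m.

10200000 N/m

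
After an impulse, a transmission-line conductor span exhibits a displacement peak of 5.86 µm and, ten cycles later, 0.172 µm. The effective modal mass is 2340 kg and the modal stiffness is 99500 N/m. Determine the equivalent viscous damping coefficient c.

Logarithmic decrement δ = (1/n)·ln(x₀/x_n) = (1/10)·ln(5.86/0.172) = (1/10)·ln(34.07) = 0.3528.
ζ = δ/√(4π² + δ²) = 0.3528/√(39.48 + 0.124) = 0.3528/6.293 = 0.05607.
c = ζ · 2√(km) = 0.05607 × 2√(99500 × 2340) = 0.05607 × 30520 = 1711 N·s/m.

1710 N·s/m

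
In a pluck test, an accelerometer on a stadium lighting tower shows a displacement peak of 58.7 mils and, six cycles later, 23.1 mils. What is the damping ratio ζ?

Logarithmic decrement δ = (1/n)·ln(x₀/x_n) = (1/6)·ln(58.7/23.1) = (1/6)·ln(2.541) = 0.1554.
ζ = δ/√(4π² + δ²) = 0.1554/√(39.48 + 0.0242) = 0.1554/6.285 = 0.02473.

0.0247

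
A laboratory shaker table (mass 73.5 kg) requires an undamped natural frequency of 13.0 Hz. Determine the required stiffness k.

ω_n = 2πf_n = 2π × 13.0 = 81.68 rad/s.
k = m·ω_n² = 73.5 × 81.68² = 73.5 × 6672 = 490400 N/m.

490000 N/m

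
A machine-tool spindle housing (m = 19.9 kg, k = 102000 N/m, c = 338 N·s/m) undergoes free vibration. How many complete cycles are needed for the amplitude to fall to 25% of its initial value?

2 cycles

ζ = c/(2√(km)) = 338/(2√(102000 × 19.9)) = 338/2849 = 0.1186.
Logarithmic decrement δ = 2πζ/√(1 − ζ²) = 2π × 0.1186/√(1 − 0.0141) = 0.7506.
x_n/x₀ = e^(−nδ) ≤ 0.25; take ln: n ≥ ln(1/0.25)/δ = 1.386/0.7506 = 1.847.
So 2 complete cycles are required.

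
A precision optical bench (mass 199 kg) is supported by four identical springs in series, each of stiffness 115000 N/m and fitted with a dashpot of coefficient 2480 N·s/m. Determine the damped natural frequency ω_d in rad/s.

10.3 rad/s

Series springs: 1/k_eq = 4/115000, so k_eq = 115000/4 = 28750 N/m.
ω_n = √(k_eq/m) = √(28750/199) = 12.02 rad/s.
Critical damping c_c = 2√(k_eq·m) = 2√(28750 × 199) = 4784 N·s/m, so ζ = c/c_c = 2480/4784 = 0.5184.
ω_d = ω_n√(1 − ζ²) = 12.02 × √(1 − 0.269) = 10.28 rad/s.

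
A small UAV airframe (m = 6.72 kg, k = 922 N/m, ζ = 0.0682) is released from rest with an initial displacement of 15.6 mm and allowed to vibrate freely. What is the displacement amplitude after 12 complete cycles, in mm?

Logarithmic decrement δ = 2πζ/√(1 − ζ²) = 2π × 0.06820/√(1 − 0.00465) = 0.4295.
After n cycles, x_n/x₀ = e^(−nδ), so x_12 = 15.6 × e^(−12 × 0.4295) = 15.6 × 0.005775 = 0.09010 mm.

0.0901 mm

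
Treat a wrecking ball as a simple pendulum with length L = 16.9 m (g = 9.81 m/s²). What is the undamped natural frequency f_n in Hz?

0.121 Hz

For a simple pendulum ω_n = √(g/L) = √(9.81/16.9) = √0.5805 = 0.7619 rad/s.
f_n = ω_n/(2π) = 0.7619/6.283 = 0.1213 Hz.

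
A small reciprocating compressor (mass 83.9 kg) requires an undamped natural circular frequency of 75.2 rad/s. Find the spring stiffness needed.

k = m·ω_n² = 83.9 × 75.20² = 83.9 × 5655 = 474500 N/m.

474000 N/m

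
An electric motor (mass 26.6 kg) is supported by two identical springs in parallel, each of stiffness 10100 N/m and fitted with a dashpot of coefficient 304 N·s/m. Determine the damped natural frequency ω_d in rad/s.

Parallel springs add: k_eq = 2 × 10100 = 20200 N/m.
ω_n = √(k_eq/m) = √(20200/26.6) = 27.56 rad/s.
Critical damping c_c = 2√(k_eq·m) = 2√(20200 × 26.6) = 1466 N·s/m, so ζ = c/c_c = 304/1466 = 0.2074.
ω_d = ω_n√(1 − ζ²) = 27.56 × √(1 − 0.0430) = 26.96 rad/s.

27.0 rad/s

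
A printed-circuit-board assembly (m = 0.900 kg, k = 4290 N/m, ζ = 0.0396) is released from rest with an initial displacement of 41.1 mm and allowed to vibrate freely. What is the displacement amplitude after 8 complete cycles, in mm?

Logarithmic decrement δ = 2πζ/√(1 − ζ²) = 2π × 0.03960/√(1 − 0.00157) = 0.2490.
After n cycles, x_n/x₀ = e^(−nδ), so x_8 = 41.1 × e^(−8 × 0.2490) = 41.1 × 0.1364 = 5.607 mm.

5.61 mm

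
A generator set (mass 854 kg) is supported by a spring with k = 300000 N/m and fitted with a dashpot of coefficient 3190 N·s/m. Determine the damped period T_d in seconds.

ω_n = √(k/m) = √(300000/854) = 18.74 rad/s.
Critical damping c_c = 2√(k·m) = 2√(300000 × 854) = 32010 N·s/m, so ζ = c/c_c = 3190/32010 = 0.09965.
ω_d = ω_n√(1 − ζ²) = 18.74 × √(1 − 0.00993) = 18.65 rad/s.
T_d = 2π/ω_d = 0.3369 s.

0.337 s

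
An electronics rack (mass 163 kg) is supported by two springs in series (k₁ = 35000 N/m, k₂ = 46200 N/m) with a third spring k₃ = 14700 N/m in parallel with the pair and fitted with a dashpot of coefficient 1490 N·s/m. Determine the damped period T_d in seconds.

Series pair: k_s = k₁k₂/(k₁+k₂) = (35000)(46200)/(35000 + 46200) = 19910 N/m. In parallel with k₃: k_eq = 19910 + 14700 = 34610 N/m.
ω_n = √(k_eq/m) = √(34610/163) = 14.57 rad/s.
Critical damping c_c = 2√(k_eq·m) = 2√(34610 × 163) = 4751 N·s/m, so ζ = c/c_c = 1490/4751 = 0.3136.
ω_d = ω_n√(1 − ζ²) = 14.57 × √(1 − 0.0984) = 13.84 rad/s.
T_d = 2π/ω_d = 0.4541 s.

0.454 s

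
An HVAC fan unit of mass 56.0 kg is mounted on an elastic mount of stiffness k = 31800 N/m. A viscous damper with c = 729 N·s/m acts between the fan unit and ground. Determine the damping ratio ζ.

ω_n = √(k/m) = √(31800/56.0) = 23.83 rad/s.
Critical damping c_c = 2√(k·m) = 2√(31800 × 56.0) = 2669 N·s/m, so ζ = c/c_c = 729/2669 = 0.2731.

0.273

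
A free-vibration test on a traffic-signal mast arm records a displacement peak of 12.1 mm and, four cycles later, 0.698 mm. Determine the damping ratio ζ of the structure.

0.113

Logarithmic decrement δ = (1/n)·ln(x₀/x_n) = (1/4)·ln(12.1/0.698) = (1/4)·ln(17.34) = 0.7132.
ζ = δ/√(4π² + δ²) = 0.7132/√(39.48 + 0.509) = 0.7132/6.324 = 0.1128.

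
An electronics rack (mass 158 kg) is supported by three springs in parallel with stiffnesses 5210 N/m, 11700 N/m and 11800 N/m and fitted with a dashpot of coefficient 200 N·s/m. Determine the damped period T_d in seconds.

0.467 s

Parallel springs add: k_eq = 5210 + 11700 + 11800 = 28710 N/m.
ω_n = √(k_eq/m) = √(28710/158) = 13.48 rad/s.
Critical damping c_c = 2√(k_eq·m) = 2√(28710 × 158) = 4260 N·s/m, so ζ = c/c_c = 200/4260 = 0.04695.
ω_d = ω_n√(1 − ζ²) = 13.48 × √(1 − 0.00220) = 13.47 rad/s.
T_d = 2π/ω_d = 0.4666 s.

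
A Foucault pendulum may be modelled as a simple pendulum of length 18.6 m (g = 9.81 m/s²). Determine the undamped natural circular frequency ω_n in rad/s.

For a simple pendulum ω_n = √(g/L) = √(9.81/18.6) = √0.5274 = 0.7262 rad/s.

0.726 rad/s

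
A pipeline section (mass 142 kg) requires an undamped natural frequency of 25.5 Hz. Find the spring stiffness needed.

3650000 N/m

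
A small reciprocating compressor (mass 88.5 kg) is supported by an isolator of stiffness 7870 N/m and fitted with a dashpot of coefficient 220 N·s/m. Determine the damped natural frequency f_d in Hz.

ω_n = √(k/m) = √(7870/88.5) = 9.430 rad/s.
Critical damping c_c = 2√(k·m) = 2√(7870 × 88.5) = 1669 N·s/m, so ζ = c/c_c = 220/1669 = 0.1318.
ω_d = ω_n√(1 − ζ²) = 9.430 × √(1 − 0.0174) = 9.348 rad/s.
f_d = ω_d/(2π) = 1.488 Hz.

1.49 Hz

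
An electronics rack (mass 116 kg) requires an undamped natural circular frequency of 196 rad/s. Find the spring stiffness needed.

k = m·ω_n² = 116 × 196.0² = 116 × 38420 = 4456000 N/m.

4460000 N/m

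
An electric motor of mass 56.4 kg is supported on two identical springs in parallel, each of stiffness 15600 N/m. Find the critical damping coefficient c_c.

Parallel springs add: k_eq = 2 × 15600 = 31200 N/m.
c_c = 2√(k_eq·m) = 2√(31200 × 56.4) = 2 × 1327 = 2653 N·s/m.

2650 N·s/m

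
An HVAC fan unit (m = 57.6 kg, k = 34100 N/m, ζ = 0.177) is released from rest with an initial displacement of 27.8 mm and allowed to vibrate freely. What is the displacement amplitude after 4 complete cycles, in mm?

0.303 mm

Logarithmic decrement δ = 2πζ/√(1 − ζ²) = 2π × 0.1770/√(1 − 0.0313) = 1.130.
After n cycles, x_n/x₀ = e^(−nδ), so x_4 = 27.8 × e^(−4 × 1.130) = 27.8 × 0.01089 = 0.3028 mm.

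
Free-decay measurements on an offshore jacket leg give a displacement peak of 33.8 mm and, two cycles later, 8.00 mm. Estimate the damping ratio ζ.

Logarithmic decrement δ = (1/n)·ln(x₀/x_n) = (1/2)·ln(33.8/8.00) = (1/2)·ln(4.225) = 0.7205.
ζ = δ/√(4π² + δ²) = 0.7205/√(39.48 + 0.519) = 0.7205/6.324 = 0.1139.

0.114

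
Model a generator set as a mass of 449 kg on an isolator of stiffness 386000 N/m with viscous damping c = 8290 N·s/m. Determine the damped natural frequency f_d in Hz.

ω_n = √(k/m) = √(386000/449) = 29.32 rad/s.
Critical damping c_c = 2√(k·m) = 2√(386000 × 449) = 26330 N·s/m, so ζ = c/c_c = 8290/26330 = 0.3149.
ω_d = ω_n√(1 − ζ²) = 29.32 × √(1 − 0.0991) = 27.83 rad/s.
f_d = ω_d/(2π) = 4.429 Hz.

4.43 Hz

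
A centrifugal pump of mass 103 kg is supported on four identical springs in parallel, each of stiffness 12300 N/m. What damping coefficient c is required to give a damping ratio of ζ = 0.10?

450 N·s/m

Parallel springs add: k_eq = 4 × 12300 = 49200 N/m.
c_c = 2√(k_eq·m) = 2√(49200 × 103) = 4502 N·s/m.
c = ζ·c_c = 0.10 × 4502 = 450.2 N·s/m.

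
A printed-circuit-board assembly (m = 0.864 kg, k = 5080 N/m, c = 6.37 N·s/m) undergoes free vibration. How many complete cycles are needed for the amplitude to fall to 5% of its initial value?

10 cycles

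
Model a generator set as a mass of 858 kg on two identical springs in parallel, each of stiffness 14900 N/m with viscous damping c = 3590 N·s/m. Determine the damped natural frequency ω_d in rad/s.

Parallel springs add: k_eq = 2 × 14900 = 29800 N/m.
ω_n = √(k_eq/m) = √(29800/858) = 5.893 rad/s.
Critical damping c_c = 2√(k_eq·m) = 2√(29800 × 858) = 10110 N·s/m, so ζ = c/c_c = 3590/10110 = 0.3550.
ω_d = ω_n√(1 − ζ²) = 5.893 × √(1 − 0.126) = 5.510 rad/s.

5.51 rad/s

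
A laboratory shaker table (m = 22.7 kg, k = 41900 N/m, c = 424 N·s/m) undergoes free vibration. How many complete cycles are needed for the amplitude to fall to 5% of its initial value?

ζ = c/(2√(km)) = 424/(2√(41900 × 22.7)) = 424/1951 = 0.2174.
Logarithmic decrement δ = 2πζ/√(1 − ζ²) = 2π × 0.2174/√(1 − 0.0473) = 1.399.
x_n/x₀ = e^(−nδ) ≤ 0.05; take ln: n ≥ ln(1/0.05)/δ = 2.996/1.399 = 2.141.
So 3 complete cycles are required.

3 cycles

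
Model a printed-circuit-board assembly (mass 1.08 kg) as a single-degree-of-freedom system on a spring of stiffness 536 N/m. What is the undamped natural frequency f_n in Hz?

3.55 Hz

ω_n = √(k/m) = √(536.0/1.08) = √496.3 = 22.28 rad/s.
f_n = ω_n/(2π) = 22.28/6.283 = 3.546 Hz.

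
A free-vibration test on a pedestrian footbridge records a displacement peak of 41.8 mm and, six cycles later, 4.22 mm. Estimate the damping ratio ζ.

0.0607

Logarithmic decrement δ = (1/n)·ln(x₀/x_n) = (1/6)·ln(41.8/4.22) = (1/6)·ln(9.905) = 0.3822.
ζ = δ/√(4π² + δ²) = 0.3822/√(39.48 + 0.146) = 0.3822/6.295 = 0.06071.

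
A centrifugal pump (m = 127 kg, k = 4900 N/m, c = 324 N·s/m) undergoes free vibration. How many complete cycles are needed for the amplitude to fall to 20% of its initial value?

2 cycles

ζ = c/(2√(km)) = 324/(2√(4900 × 127)) = 324/1578 = 0.2054.
Logarithmic decrement δ = 2πζ/√(1 − ζ²) = 2π × 0.2054/√(1 − 0.0422) = 1.318.
x_n/x₀ = e^(−nδ) ≤ 0.2; take ln: n ≥ ln(1/0.2)/δ = 1.609/1.318 = 1.221.
So 2 complete cycles are required.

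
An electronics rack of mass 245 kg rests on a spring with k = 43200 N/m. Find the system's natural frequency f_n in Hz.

2.11 Hz

ω_n = √(k/m) = √(43200/245) = √176.3 = 13.28 rad/s.
f_n = ω_n/(2π) = 13.28/6.283 = 2.113 Hz.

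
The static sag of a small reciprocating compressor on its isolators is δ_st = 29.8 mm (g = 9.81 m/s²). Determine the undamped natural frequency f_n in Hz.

2.89 Hz

ω_n = √(g/δ_st) = √(9.81/0.0298) = √329.2 = 18.14 rad/s.
f_n = ω_n/(2π) = 18.14/6.283 = 2.888 Hz.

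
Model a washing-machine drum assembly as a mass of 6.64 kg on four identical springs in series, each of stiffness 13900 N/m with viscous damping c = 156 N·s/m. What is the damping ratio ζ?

0.513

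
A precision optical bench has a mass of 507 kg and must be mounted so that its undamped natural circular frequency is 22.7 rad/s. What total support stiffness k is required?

k = m·ω_n² = 507 × 22.70² = 507 × 515.3 = 261300 N/m.

261000 N/m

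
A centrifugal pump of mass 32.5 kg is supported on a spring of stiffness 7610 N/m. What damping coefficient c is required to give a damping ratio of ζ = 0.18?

179 N·s/m

c_c = 2√(k·m) = 2√(7610 × 32.5) = 994.6 N·s/m.
c = ζ·c_c = 0.18 × 994.6 = 179.0 N·s/m.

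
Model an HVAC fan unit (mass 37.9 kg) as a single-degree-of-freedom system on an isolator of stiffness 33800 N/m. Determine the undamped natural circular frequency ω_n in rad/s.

ω_n = √(k/m) = √(33800/37.9) = √891.8 = 29.86 rad/s.

29.9 rad/s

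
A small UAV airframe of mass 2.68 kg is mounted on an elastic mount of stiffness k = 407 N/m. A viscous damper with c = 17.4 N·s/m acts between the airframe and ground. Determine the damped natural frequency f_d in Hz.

ω_n = √(k/m) = √(407.0/2.68) = 12.32 rad/s.
Critical damping c_c = 2√(k·m) = 2√(407.0 × 2.68) = 66.05 N·s/m, so ζ = c/c_c = 17.4/66.05 = 0.2634.
ω_d = ω_n√(1 − ζ²) = 12.32 × √(1 − 0.0694) = 11.89 rad/s.
f_d = ω_d/(2π) = 1.892 Hz.

1.89 Hz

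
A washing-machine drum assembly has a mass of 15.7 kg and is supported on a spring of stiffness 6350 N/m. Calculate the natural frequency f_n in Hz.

3.20 Hz

ω_n = √(k/m) = √(6350/15.7) = √404.5 = 20.11 rad/s.
f_n = ω_n/(2π) = 20.11/6.283 = 3.201 Hz.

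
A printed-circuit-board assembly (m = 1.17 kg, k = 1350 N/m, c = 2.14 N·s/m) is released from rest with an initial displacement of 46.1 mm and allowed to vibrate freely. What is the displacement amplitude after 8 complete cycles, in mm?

11.9 mm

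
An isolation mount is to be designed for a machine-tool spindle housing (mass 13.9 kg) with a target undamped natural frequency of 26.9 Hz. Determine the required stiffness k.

397000 N/m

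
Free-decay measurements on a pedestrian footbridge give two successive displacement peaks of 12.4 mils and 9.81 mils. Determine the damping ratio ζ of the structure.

0.0373

Logarithmic decrement δ = (1/n)·ln(x₀/x_n) = (1/1)·ln(12.4/9.81) = (1/1)·ln(1.264) = 0.2343.
ζ = δ/√(4π² + δ²) = 0.2343/√(39.48 + 0.0549) = 0.2343/6.288 = 0.03726.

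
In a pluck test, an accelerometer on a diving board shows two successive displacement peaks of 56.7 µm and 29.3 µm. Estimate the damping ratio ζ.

0.104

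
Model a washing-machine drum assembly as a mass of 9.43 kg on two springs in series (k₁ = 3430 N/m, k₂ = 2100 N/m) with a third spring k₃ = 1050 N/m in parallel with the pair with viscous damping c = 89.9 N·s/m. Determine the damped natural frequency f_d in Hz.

Series pair: k_s = k₁k₂/(k₁+k₂) = (3430)(2100)/(3430 + 2100) = 1303 N/m. In parallel with k₃: k_eq = 1303 + 1050 = 2353 N/m.
ω_n = √(k_eq/m) = √(2353/9.43) = 15.79 rad/s.
Critical damping c_c = 2√(k_eq·m) = 2√(2353 × 9.43) = 297.9 N·s/m, so ζ = c/c_c = 89.9/297.9 = 0.3018.
ω_d = ω_n√(1 − ζ²) = 15.79 × √(1 − 0.0911) = 15.06 rad/s.
f_d = ω_d/(2π) = 2.397 Hz.

2.40 Hz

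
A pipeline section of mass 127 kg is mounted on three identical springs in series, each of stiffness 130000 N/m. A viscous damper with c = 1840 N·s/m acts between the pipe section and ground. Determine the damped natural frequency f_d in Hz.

2.70 Hz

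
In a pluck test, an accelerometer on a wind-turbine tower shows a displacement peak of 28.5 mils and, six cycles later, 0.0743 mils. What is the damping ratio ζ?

0.156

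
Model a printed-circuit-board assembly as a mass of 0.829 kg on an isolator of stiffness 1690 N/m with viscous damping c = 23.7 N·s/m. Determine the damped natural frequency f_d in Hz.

ω_n = √(k/m) = √(1690/0.829) = 45.15 rad/s.
Critical damping c_c = 2√(k·m) = 2√(1690 × 0.829) = 74.86 N·s/m, so ζ = c/c_c = 23.7/74.86 = 0.3166.
ω_d = ω_n√(1 − ζ²) = 45.15 × √(1 − 0.100) = 42.83 rad/s.
f_d = ω_d/(2π) = 6.816 Hz.

6.82 Hz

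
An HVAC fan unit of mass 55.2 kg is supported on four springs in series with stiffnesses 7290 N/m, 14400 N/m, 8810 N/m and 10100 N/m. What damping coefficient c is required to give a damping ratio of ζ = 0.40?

290 N·s/m

Series springs: 1/k_eq = 1/7290 + 1/14400 + 1/8810 + 1/10100 = 0.0004191, so k_eq = 2386 N/m.
c_c = 2√(k_eq·m) = 2√(2386 × 55.2) = 725.8 N·s/m.
c = ζ·c_c = 0.40 × 725.8 = 290.3 N·s/m.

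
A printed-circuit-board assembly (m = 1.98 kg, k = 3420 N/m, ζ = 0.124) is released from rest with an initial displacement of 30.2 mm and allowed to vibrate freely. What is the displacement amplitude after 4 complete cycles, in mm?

Logarithmic decrement δ = 2πζ/√(1 − ζ²) = 2π × 0.1240/√(1 − 0.0154) = 0.7852.
After n cycles, x_n/x₀ = e^(−nδ), so x_4 = 30.2 × e^(−4 × 0.7852) = 30.2 × 0.04325 = 1.306 mm.

1.31 mm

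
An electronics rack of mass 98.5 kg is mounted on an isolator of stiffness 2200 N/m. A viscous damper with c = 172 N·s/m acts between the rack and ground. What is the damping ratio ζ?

0.185

ω_n = √(k/m) = √(2200/98.5) = 4.726 rad/s.
Critical damping c_c = 2√(k·m) = 2√(2200 × 98.5) = 931.0 N·s/m, so ζ = c/c_c = 172/931.0 = 0.1847.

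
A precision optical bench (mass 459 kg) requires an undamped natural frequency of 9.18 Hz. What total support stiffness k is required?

ω_n = 2πf_n = 2π × 9.18 = 57.68 rad/s.
k = m·ω_n² = 459 × 57.68² = 459 × 3327 = 1527000 N/m.

1530000 N/m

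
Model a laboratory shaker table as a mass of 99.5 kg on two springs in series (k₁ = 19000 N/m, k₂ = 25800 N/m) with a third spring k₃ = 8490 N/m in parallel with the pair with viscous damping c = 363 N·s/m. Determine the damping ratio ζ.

0.131

Series pair: k_s = k₁k₂/(k₁+k₂) = (19000)(25800)/(19000 + 25800) = 10940 N/m. In parallel with k₃: k_eq = 10940 + 8490 = 19430 N/m.
ω_n = √(k_eq/m) = √(19430/99.5) = 13.97 rad/s.
Critical damping c_c = 2√(k_eq·m) = 2√(19430 × 99.5) = 2781 N·s/m, so ζ = c/c_c = 363/2781 = 0.1305.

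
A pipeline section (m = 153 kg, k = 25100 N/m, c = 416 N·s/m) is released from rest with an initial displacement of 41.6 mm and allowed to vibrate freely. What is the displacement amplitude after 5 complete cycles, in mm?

1.45 mm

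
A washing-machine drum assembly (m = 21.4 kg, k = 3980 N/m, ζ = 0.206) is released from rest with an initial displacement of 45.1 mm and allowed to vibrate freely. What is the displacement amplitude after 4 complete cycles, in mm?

0.227 mm

Logarithmic decrement δ = 2πζ/√(1 − ζ²) = 2π × 0.2060/√(1 − 0.0424) = 1.323.
After n cycles, x_n/x₀ = e^(−nδ), so x_4 = 45.1 × e^(−4 × 1.323) = 45.1 × 0.005038 = 0.2272 mm.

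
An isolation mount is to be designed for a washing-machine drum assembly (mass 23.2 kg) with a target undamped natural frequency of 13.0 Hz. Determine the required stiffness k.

155000 N/m

ω_n = 2πf_n = 2π × 13.0 = 81.68 rad/s.
k = m·ω_n² = 23.2 × 81.68² = 23.2 × 6672 = 154800 N/m.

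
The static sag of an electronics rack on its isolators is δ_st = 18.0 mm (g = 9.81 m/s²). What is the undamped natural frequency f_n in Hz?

3.72 Hz

ω_n = √(g/δ_st) = √(9.81/0.0180) = √545.0 = 23.35 rad/s.
f_n = ω_n/(2π) = 23.35/6.283 = 3.716 Hz.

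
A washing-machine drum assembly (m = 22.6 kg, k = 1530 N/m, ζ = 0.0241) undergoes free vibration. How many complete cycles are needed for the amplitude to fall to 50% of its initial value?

Logarithmic decrement δ = 2πζ/√(1 − ζ²) = 2π × 0.02410/√(1 − 0.000581) = 0.1515.
x_n/x₀ = e^(−nδ) ≤ 0.5; take ln: n ≥ ln(1/0.5)/δ = 0.6931/0.1515 = 4.576.
So 5 complete cycles are required.

5 cycles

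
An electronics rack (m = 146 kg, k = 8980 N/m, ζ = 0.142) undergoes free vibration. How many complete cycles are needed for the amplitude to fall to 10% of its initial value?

3 cycles

Logarithmic decrement δ = 2πζ/√(1 − ζ²) = 2π × 0.1420/√(1 − 0.0202) = 0.9013.
x_n/x₀ = e^(−nδ) ≤ 0.1; take ln: n ≥ ln(1/0.1)/δ = 2.303/0.9013 = 2.555.
So 3 complete cycles are required.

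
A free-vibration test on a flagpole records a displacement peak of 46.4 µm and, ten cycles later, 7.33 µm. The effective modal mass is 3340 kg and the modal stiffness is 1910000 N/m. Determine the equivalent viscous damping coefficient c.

4690 N·s/m

Logarithmic decrement δ = (1/n)·ln(x₀/x_n) = (1/10)·ln(46.4/7.33) = (1/10)·ln(6.330) = 0.1845.
ζ = δ/√(4π² + δ²) = 0.1845/√(39.48 + 0.0341) = 0.1845/6.286 = 0.02936.
c = ζ · 2√(km) = 0.02936 × 2√(1910000 × 3340) = 0.02936 × 159700 = 4689 N·s/m.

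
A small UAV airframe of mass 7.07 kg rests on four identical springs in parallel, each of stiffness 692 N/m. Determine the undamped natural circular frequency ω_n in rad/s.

19.8 rad/s

Parallel springs add: k_eq = 4 × 692 = 2768 N/m.
ω_n = √(k_eq/m) = √(2768/7.07) = √391.5 = 19.79 rad/s.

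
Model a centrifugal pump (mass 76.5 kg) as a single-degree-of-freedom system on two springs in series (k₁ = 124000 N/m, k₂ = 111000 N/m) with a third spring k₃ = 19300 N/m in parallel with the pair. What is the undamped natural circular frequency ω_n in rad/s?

31.9 rad/s

Series pair: k_s = k₁k₂/(k₁+k₂) = (124000)(111000)/(124000 + 111000) = 58570 N/m. In parallel with k₃: k_eq = 58570 + 19300 = 77870 N/m.
ω_n = √(k_eq/m) = √(77870/76.5) = √1018 = 31.90 rad/s.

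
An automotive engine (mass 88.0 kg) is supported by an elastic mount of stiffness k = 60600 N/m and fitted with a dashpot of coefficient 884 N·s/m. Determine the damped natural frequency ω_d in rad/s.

25.8 rad/s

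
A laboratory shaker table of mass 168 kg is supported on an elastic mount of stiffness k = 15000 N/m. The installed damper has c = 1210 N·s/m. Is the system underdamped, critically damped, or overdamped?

c_c = 2√(k·m) = 3175 N·s/m; ζ = c/c_c = 1210/3175 = 0.381.
Since ζ < 1 the system is underdamped.

underdamped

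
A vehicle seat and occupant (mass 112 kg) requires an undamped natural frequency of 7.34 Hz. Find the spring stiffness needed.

238000 N/m

ω_n = 2πf_n = 2π × 7.34 = 46.12 rad/s.
k = m·ω_n² = 112 × 46.12² = 112 × 2127 = 238200 N/m.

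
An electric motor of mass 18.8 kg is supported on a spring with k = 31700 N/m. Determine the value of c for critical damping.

1540 N·s/m

c_c = 2√(k·m) = 2√(31700 × 18.8) = 2 × 772.0 = 1544 N·s/m.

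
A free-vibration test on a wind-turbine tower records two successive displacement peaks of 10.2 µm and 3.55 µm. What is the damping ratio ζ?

Logarithmic decrement δ = (1/n)·ln(x₀/x_n) = (1/1)·ln(10.2/3.55) = (1/1)·ln(2.873) = 1.055.
ζ = δ/√(4π² + δ²) = 1.055/√(39.48 + 1.11) = 1.055/6.371 = 0.1657.

0.166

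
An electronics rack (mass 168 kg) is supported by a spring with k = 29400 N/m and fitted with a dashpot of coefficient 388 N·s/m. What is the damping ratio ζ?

ω_n = √(k/m) = √(29400/168) = 13.23 rad/s.
Critical damping c_c = 2√(k·m) = 2√(29400 × 168) = 4445 N·s/m, so ζ = c/c_c = 388/4445 = 0.08729.

0.0873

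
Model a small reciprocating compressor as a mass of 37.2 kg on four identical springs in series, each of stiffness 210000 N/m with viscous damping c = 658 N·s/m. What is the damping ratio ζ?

Series springs: 1/k_eq = 4/210000, so k_eq = 210000/4 = 52500 N/m.
ω_n = √(k_eq/m) = √(52500/37.2) = 37.57 rad/s.
Critical damping c_c = 2√(k_eq·m) = 2√(52500 × 37.2) = 2795 N·s/m, so ζ = c/c_c = 658/2795 = 0.2354.

0.235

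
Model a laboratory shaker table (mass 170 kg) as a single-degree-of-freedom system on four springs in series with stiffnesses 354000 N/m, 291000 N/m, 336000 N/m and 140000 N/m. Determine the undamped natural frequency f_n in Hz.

3.02 Hz

Series springs: 1/k_eq = 1/354000 + 1/291000 + 1/336000 + 1/140000 = 1.638×10^-5, so k_eq = 61050 N/m.
ω_n = √(k_eq/m) = √(61050/170) = √359.1 = 18.95 rad/s.
f_n = ω_n/(2π) = 18.95/6.283 = 3.016 Hz.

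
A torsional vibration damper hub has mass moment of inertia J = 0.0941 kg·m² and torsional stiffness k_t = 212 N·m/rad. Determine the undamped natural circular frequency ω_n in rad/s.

ω_n = √(k_t/J) = √(212/0.0941) = √2253 = 47.46 rad/s.

47.5 rad/s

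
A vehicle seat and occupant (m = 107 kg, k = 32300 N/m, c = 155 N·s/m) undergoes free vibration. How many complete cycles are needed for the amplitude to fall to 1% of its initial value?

18 cycles

ζ = c/(2√(km)) = 155/(2√(32300 × 107)) = 155/3718 = 0.04169.
Logarithmic decrement δ = 2πζ/√(1 − ζ²) = 2π × 0.04169/√(1 − 0.00174) = 0.2622.
x_n/x₀ = e^(−nδ) ≤ 0.01; take ln: n ≥ ln(1/0.01)/δ = 4.605/0.2622 = 17.57.
So 18 complete cycles are required.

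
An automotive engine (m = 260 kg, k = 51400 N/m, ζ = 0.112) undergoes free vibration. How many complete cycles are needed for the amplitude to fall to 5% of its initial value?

5 cycles

Logarithmic decrement δ = 2πζ/√(1 − ζ²) = 2π × 0.1120/√(1 − 0.0125) = 0.7082.
x_n/x₀ = e^(−nδ) ≤ 0.05; take ln: n ≥ ln(1/0.05)/δ = 2.996/0.7082 = 4.230.
So 5 complete cycles are required.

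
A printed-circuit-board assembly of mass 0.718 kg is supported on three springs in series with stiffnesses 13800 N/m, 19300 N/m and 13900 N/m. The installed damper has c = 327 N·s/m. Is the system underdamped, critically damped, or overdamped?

Series springs: 1/k_eq = 1/13800 + 1/19300 + 1/13900 = 0.0001962, so k_eq = 5096 N/m.
c_c = 2√(k_eq·m) = 121.0 N·s/m; ζ = c/c_c = 327/121.0 = 2.70.
Since ζ > 1 the system is overdamped.

overdamped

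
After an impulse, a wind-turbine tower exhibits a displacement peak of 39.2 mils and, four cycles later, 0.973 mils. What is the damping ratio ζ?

0.145

Logarithmic decrement δ = (1/n)·ln(x₀/x_n) = (1/4)·ln(39.2/0.973) = (1/4)·ln(40.29) = 0.9240.
ζ = δ/√(4π² + δ²) = 0.9240/√(39.48 + 0.854) = 0.9240/6.351 = 0.1455.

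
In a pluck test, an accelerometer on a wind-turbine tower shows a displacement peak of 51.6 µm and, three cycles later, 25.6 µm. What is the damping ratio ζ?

0.0372

Logarithmic decrement δ = (1/n)·ln(x₀/x_n) = (1/3)·ln(51.6/25.6) = (1/3)·ln(2.016) = 0.2336.
ζ = δ/√(4π² + δ²) = 0.2336/√(39.48 + 0.0546) = 0.2336/6.288 = 0.03716.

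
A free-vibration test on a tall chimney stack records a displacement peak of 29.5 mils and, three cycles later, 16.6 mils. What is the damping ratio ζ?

0.0305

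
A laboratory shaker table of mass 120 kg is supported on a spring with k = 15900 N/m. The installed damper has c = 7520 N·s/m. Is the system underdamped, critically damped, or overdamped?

c_c = 2√(k·m) = 2763 N·s/m; ζ = c/c_c = 7520/2763 = 2.72.
Since ζ > 1 the system is overdamped.

overdamped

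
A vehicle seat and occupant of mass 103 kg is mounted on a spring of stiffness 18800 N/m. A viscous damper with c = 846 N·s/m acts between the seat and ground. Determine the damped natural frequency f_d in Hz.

2.05 Hz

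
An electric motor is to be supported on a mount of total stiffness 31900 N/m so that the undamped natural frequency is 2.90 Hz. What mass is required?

ω_n = 2πf_n = 2π × 2.90 = 18.22 rad/s.
m = k/ω_n² = 31900/18.22² = 31900/332.0 = 96.08 kg.

96.1 kg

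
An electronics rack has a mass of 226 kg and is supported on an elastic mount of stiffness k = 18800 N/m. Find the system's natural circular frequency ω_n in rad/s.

ω_n = √(k/m) = √(18800/226) = √83.19 = 9.121 rad/s.

9.12 rad/s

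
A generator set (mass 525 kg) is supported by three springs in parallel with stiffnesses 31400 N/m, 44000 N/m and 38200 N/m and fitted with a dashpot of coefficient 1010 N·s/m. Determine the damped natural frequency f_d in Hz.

Parallel springs add: k_eq = 31400 + 44000 + 38200 = 113600 N/m.
ω_n = √(k_eq/m) = √(113600/525) = 14.71 rad/s.
Critical damping c_c = 2√(k_eq·m) = 2√(113600 × 525) = 15450 N·s/m, so ζ = c/c_c = 1010/15450 = 0.06539.
ω_d = ω_n√(1 − ζ²) = 14.71 × √(1 − 0.00428) = 14.68 rad/s.
f_d = ω_d/(2π) = 2.336 Hz.

2.34 Hz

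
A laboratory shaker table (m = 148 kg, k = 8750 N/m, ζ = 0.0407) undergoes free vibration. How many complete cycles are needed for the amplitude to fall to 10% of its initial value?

Logarithmic decrement δ = 2πζ/√(1 − ζ²) = 2π × 0.04070/√(1 − 0.00166) = 0.2559.
x_n/x₀ = e^(−nδ) ≤ 0.1; take ln: n ≥ ln(1/0.1)/δ = 2.303/0.2559 = 8.997.
So 9 complete cycles are required.

9 cycles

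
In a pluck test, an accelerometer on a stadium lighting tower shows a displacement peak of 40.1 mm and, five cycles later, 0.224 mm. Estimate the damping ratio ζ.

0.163

Logarithmic decrement δ = (1/n)·ln(x₀/x_n) = (1/5)·ln(40.1/0.224) = (1/5)·ln(179.0) = 1.037.
ζ = δ/√(4π² + δ²) = 1.037/√(39.48 + 1.08) = 1.037/6.368 = 0.1629.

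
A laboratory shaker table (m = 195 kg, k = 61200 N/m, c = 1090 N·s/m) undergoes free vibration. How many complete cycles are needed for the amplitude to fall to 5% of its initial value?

3 cycles

ζ = c/(2√(km)) = 1090/(2√(61200 × 195)) = 1090/6909 = 0.1578.
Logarithmic decrement δ = 2πζ/√(1 − ζ²) = 2π × 0.1578/√(1 − 0.0249) = 1.004.
x_n/x₀ = e^(−nδ) ≤ 0.05; take ln: n ≥ ln(1/0.05)/δ = 2.996/1.004 = 2.984.
So 3 complete cycles are required.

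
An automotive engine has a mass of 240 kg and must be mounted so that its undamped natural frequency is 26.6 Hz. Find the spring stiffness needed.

ω_n = 2πf_n = 2π × 26.6 = 167.1 rad/s.
k = m·ω_n² = 240 × 167.1² = 240 × 27930 = 6704000 N/m.

6700000 N/m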